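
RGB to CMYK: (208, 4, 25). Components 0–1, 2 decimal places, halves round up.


R'=208/255≈0.8157, G'=4/255≈0.0157, B'=25/255≈0.0980
K = 1 - max(R',G',B') = 1 - 208/255 = 47/255 = 0.18431… → 0.18
(1-R'-K)/(1-K) simplifies to (max-R)/max with max = 208:
C = (208-208)/208 = 0/208 = 0 → 0.00
M = (208-4)/208 = 204/208 = 0.98076… → 0.98
Y = (208-25)/208 = 183/208 = 0.87980… → 0.88
= CMYK(0.00, 0.98, 0.88, 0.18)


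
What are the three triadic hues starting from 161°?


Triadic: equally spaced at 120° intervals
H1 = 161°
H2 = (161 + 120) mod 360 = 281°
H3 = (161 + 240) mod 360 = 41°
Triadic = 161°, 281°, 41°


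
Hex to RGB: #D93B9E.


D9 → 217 (R)
3B → 59 (G)
9E → 158 (B)
= RGB(217, 59, 158)


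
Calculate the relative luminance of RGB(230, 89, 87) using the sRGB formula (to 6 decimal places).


Linearize each channel (sRGB transfer function): c = v/255; c_lin = c/12.92 if c ≤ 0.04045, else ((c+0.055)/1.055)^2.4
  R: 230/255 ≈ 0.901961 > 0.04045 → ((0.901961+0.055)/1.055)^2.4 ≈ 0.791298
  G: 89/255 ≈ 0.349020 > 0.04045 → ((0.349020+0.055)/1.055)^2.4 ≈ 0.099899
  B: 87/255 ≈ 0.341176 > 0.04045 → ((0.341176+0.055)/1.055)^2.4 ≈ 0.095307
R_lin = 0.791298, G_lin = 0.099899, B_lin = 0.095307
L = 0.2126×R + 0.7152×G + 0.0722×B
L = 0.2126×0.791298 + 0.7152×0.099899 + 0.0722×0.095307
L ≈ 0.246559


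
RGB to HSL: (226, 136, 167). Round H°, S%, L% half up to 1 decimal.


Normalize: R'=226/255≈0.8863, G'=136/255≈0.5333, B'=167/255≈0.6549
Max=226/255, Min=136/255, Δ=Max-Min=90/255
L = (Max+Min)/2 = (226+136)/510 = 362/510 = 0.70980… → L = 71.0%
L > 0.5 → S = Δ/(2-Max-Min) = 90/(510-226-136) = 90/148 = 0.60810… → S = 60.8%
(the 1/255 factors cancel in S and H, so raw channel differences can be used)
Max is R' → H = 60 × (((G-B)/Δ) mod 6) = 60 × (((136-167)/90) mod 6)
  (-31)/90 = -0.3444…; negative, so add 6 → 5.6555…
  H = 60 × 5.6555… = 339.333…° → H = 339.3°
= HSL(339.3°, 60.8%, 71.0%)


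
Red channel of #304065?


Color: #304065
R = 30 = 48
G = 40 = 64
B = 65 = 101
Red = 48


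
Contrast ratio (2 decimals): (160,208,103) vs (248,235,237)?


Linearize each sRGB channel c=v/255: c/12.92 if c ≤ 0.04045 else ((c+0.055)/1.055)^2.4
L = 0.2126×R_lin + 0.7152×G_lin + 0.0722×B_lin
Color 1 (160,208,103):
  R=160: 160/255≈0.6275 > 0.04045 → ((0.6275+0.055)/1.055)^2.4 ≈ 0.35153
  G=208: 208/255≈0.8157 > 0.04045 → ((0.8157+0.055)/1.055)^2.4 ≈ 0.63076
  B=103: 103/255≈0.4039 > 0.04045 → ((0.4039+0.055)/1.055)^2.4 ≈ 0.13563
  L1 = 0.2126×0.35153 + 0.7152×0.63076 + 0.0722×0.13563 ≈ 0.53565
Color 2 (248,235,237):
  R=248: 248/255≈0.9725 > 0.04045 → ((0.9725+0.055)/1.055)^2.4 ≈ 0.93869
  G=235: 235/255≈0.9216 > 0.04045 → ((0.9216+0.055)/1.055)^2.4 ≈ 0.83077
  B=237: 237/255≈0.9294 > 0.04045 → ((0.9294+0.055)/1.055)^2.4 ≈ 0.84687
  L2 = 0.2126×0.93869 + 0.7152×0.83077 + 0.0722×0.84687 ≈ 0.85488
Lighter = 0.85488, Darker = 0.53565
Ratio = (L_lighter + 0.05) / (L_darker + 0.05)
Ratio = (0.85488 + 0.05) / (0.53565 + 0.05) = 0.90488 / 0.58565 ≈ 1.5451
Ratio ≈ 1.55:1


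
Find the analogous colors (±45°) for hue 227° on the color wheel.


Base hue: 227°
Left analog: (227 - 45) mod 360 = 182°
Right analog: (227 + 45) mod 360 = 272°
Analogous hues = 182° and 272°


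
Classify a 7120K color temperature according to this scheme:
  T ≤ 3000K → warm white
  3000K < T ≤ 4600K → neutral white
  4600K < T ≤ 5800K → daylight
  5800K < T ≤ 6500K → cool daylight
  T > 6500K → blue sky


Temperature: 7120K
7120K > 6500K → blue sky
Classification: blue sky


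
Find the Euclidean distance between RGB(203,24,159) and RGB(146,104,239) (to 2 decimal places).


d = √[(R₁-R₂)² + (G₁-G₂)² + (B₁-B₂)²]
d = √[(203-146)² + (24-104)² + (159-239)²]
d = √[3249 + 6400 + 6400]
d = √16049
d ≈ 126.68


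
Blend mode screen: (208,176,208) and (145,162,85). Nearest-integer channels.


Screen: C = 255 - (255-A)×(255-B)/255, rounded to nearest integer
R: 255 - (255-208)×(255-145)/255 = 255 - 5170/255 ≈ 255 - 20.275 = 234.725 → 235
G: 255 - (255-176)×(255-162)/255 = 255 - 7347/255 ≈ 255 - 28.812 = 226.188 → 226
B: 255 - (255-208)×(255-85)/255 = 255 - 7990/255 ≈ 255 - 31.333 = 223.667 → 224
= RGB(235, 226, 224)


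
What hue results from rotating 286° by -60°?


New hue = (H + rotation) mod 360
New hue = (286 -60) mod 360
= 226 mod 360
= 226°


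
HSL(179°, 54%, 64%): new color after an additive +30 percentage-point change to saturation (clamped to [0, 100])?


Original S = 54%
Adjustment = +30 percentage points
New S = 54 + (30) = 84
Clamp to [0, 100] → 84
= HSL(179°, 84%, 64%)


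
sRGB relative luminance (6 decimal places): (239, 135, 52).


Linearize each channel (sRGB transfer function): c = v/255; c_lin = c/12.92 if c ≤ 0.04045, else ((c+0.055)/1.055)^2.4
  R: 239/255 ≈ 0.937255 > 0.04045 → ((0.937255+0.055)/1.055)^2.4 ≈ 0.863157
  G: 135/255 ≈ 0.529412 > 0.04045 → ((0.529412+0.055)/1.055)^2.4 ≈ 0.242281
  B: 52/255 ≈ 0.203922 > 0.04045 → ((0.203922+0.055)/1.055)^2.4 ≈ 0.034340
R_lin = 0.863157, G_lin = 0.242281, B_lin = 0.034340
L = 0.2126×R + 0.7152×G + 0.0722×B
L = 0.2126×0.863157 + 0.7152×0.242281 + 0.0722×0.034340
L ≈ 0.359266


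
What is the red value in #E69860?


Color: #E69860
R = E6 = 230
G = 98 = 152
B = 60 = 96
Red = 230


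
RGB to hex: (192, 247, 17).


R = 192 → C0 (hex)
G = 247 → F7 (hex)
B = 17 → 11 (hex)
Hex = #C0F711


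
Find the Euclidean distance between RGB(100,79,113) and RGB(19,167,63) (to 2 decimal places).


d = √[(R₁-R₂)² + (G₁-G₂)² + (B₁-B₂)²]
d = √[(100-19)² + (79-167)² + (113-63)²]
d = √[6561 + 7744 + 2500]
d = √16805
d ≈ 129.63


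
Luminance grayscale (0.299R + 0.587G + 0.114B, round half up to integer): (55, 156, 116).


Gray = 0.299×R + 0.587×G + 0.114×B
Gray = 0.299×55 + 0.587×156 + 0.114×116
Gray = 16.445 + 91.572 + 13.224
Gray = 121.241 → round half up → 121
Gray = 121


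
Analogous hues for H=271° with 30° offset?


Base hue: 271°
Left analog: (271 - 30) mod 360 = 241°
Right analog: (271 + 30) mod 360 = 301°
Analogous hues = 241° and 301°


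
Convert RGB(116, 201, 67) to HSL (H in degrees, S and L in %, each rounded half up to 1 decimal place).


Normalize: R'=116/255≈0.4549, G'=201/255≈0.7882, B'=67/255≈0.2627
Max=201/255, Min=67/255, Δ=Max-Min=134/255
L = (Max+Min)/2 = (201+67)/510 = 268/510 = 0.52549… → L = 52.5%
L > 0.5 → S = Δ/(2-Max-Min) = 134/(510-201-67) = 134/242 = 0.55371… → S = 55.4%
(the 1/255 factors cancel in S and H, so raw channel differences can be used)
Max is G' → H = 60 × ((B-R)/Δ + 2) = 60 × ((67-116)/134 + 2)
  -49/134 + 2 = -0.3656… + 2 = 1.6343…
  H = 60 × 1.6343… = 98.059…° → H = 98.1°
= HSL(98.1°, 55.4%, 52.5%)


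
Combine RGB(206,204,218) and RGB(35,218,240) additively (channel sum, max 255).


Additive: each channel = min(255, C₁+C₂)
R: 206+35 = 241 → 241
G: 204+218 = 422 → 255
B: 218+240 = 458 → 255
= RGB(241, 255, 255)


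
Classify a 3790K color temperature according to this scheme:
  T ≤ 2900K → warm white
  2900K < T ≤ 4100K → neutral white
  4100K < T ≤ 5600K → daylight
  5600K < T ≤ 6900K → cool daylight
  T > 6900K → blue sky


Temperature: 3790K
2900K < 3790K ≤ 4100K → neutral white
Classification: neutral white


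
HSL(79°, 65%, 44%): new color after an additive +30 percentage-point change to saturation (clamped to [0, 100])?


Original S = 65%
Adjustment = +30 percentage points
New S = 65 + (30) = 95
Clamp to [0, 100] → 95
= HSL(79°, 95%, 44%)


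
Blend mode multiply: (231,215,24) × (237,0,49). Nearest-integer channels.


Multiply: C = A×B/255, rounded to nearest integer
R: 231×237/255 = 54747/255 ≈ 214.694 → 215
G: 215×0/255 = 0/255 ≈ 0.000 → 0
B: 24×49/255 = 1176/255 ≈ 4.612 → 5
= RGB(215, 0, 5)


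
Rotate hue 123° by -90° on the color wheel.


New hue = (H + rotation) mod 360
New hue = (123 -90) mod 360
= 33 mod 360
= 33°


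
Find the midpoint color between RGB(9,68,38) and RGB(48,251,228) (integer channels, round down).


Midpoint: each channel = ⌊(C₁+C₂)/2⌋
R: ⌊(9+48)/2⌋ = 28
G: ⌊(68+251)/2⌋ = 159
B: ⌊(38+228)/2⌋ = 133
= RGB(28, 159, 133)


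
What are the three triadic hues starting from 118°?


Triadic: equally spaced at 120° intervals
H1 = 118°
H2 = (118 + 120) mod 360 = 238°
H3 = (118 + 240) mod 360 = 358°
Triadic = 118°, 238°, 358°


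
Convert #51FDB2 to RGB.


51 → 81 (R)
FD → 253 (G)
B2 → 178 (B)
= RGB(81, 253, 178)


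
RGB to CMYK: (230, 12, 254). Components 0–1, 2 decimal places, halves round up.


R'=230/255≈0.9020, G'=12/255≈0.0471, B'=254/255≈0.9961
K = 1 - max(R',G',B') = 1 - 254/255 = 1/255 = 0.00392… → 0.00
(1-R'-K)/(1-K) simplifies to (max-R)/max with max = 254:
C = (254-230)/254 = 24/254 = 0.09448… → 0.09
M = (254-12)/254 = 242/254 = 0.95275… → 0.95
Y = (254-254)/254 = 0/254 = 0 → 0.00
= CMYK(0.09, 0.95, 0.00, 0.00)


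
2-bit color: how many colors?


Colors = 2^bits = 2^2
= 4 colors


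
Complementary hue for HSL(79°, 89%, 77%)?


Complement = opposite side of color wheel = hue + 180°
H' = (79 + 180) mod 360 = 259°
S and L unchanged.
= HSL(259°, 89%, 77%)


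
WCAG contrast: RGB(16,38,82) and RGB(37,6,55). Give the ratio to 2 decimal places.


Linearize each sRGB channel c=v/255: c/12.92 if c ≤ 0.04045 else ((c+0.055)/1.055)^2.4
L = 0.2126×R_lin + 0.7152×G_lin + 0.0722×B_lin
Color 1 (16,38,82):
  R=16: 16/255≈0.0627 > 0.04045 → ((0.0627+0.055)/1.055)^2.4 ≈ 0.00518
  G=38: 38/255≈0.1490 > 0.04045 → ((0.1490+0.055)/1.055)^2.4 ≈ 0.01938
  B=82: 82/255≈0.3216 > 0.04045 → ((0.3216+0.055)/1.055)^2.4 ≈ 0.08438
  L1 = 0.2126×0.00518 + 0.7152×0.01938 + 0.0722×0.08438 ≈ 0.02106
Color 2 (37,6,55):
  R=37: 37/255≈0.1451 > 0.04045 → ((0.1451+0.055)/1.055)^2.4 ≈ 0.01850
  G=6: 6/255≈0.0235 ≤ 0.04045 → 0.0235/12.92 ≈ 0.00182
  B=55: 55/255≈0.2157 > 0.04045 → ((0.2157+0.055)/1.055)^2.4 ≈ 0.03820
  L2 = 0.2126×0.01850 + 0.7152×0.00182 + 0.0722×0.03820 ≈ 0.00799
Lighter = 0.02106, Darker = 0.00799
Ratio = (L_lighter + 0.05) / (L_darker + 0.05)
Ratio = (0.02106 + 0.05) / (0.00799 + 0.05) = 0.07106 / 0.05799 ≈ 1.2252
Ratio ≈ 1.23:1


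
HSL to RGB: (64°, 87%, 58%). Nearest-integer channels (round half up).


H=64°, S=0.87, L=0.58
C = (1-|2L-1|)×S = (1-|0.16|)×0.87 = 0.7308
H' = H/60 = 64/60 ≈ 1.0667; X = C×(1-|H' mod 2 - 1|) = 0.68208
m = L - C/2 = 0.58 - 0.3654 = 0.2146
Sector ⌊H'⌋ = 1 → (R',G',B') = (0.68208, 0.7308, 0.0)
RGB = ((R'+m)×255, (G'+m)×255, (B'+m)×255) = (228.6534, 241.077, 54.723)
Round half up → RGB(229, 241, 55)


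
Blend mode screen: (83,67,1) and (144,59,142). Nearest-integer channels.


Screen: C = 255 - (255-A)×(255-B)/255, rounded to nearest integer
R: 255 - (255-83)×(255-144)/255 = 255 - 19092/255 ≈ 255 - 74.871 = 180.129 → 180
G: 255 - (255-67)×(255-59)/255 = 255 - 36848/255 ≈ 255 - 144.502 = 110.498 → 110
B: 255 - (255-1)×(255-142)/255 = 255 - 28702/255 ≈ 255 - 112.557 = 142.443 → 142
= RGB(180, 110, 142)


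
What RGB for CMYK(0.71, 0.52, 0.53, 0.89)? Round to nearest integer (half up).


R = 255 × (1-C) × (1-K) = 255 × 0.29 × 0.11 = 8.1345 → 8
G = 255 × (1-M) × (1-K) = 255 × 0.48 × 0.11 = 13.464 → 13
B = 255 × (1-Y) × (1-K) = 255 × 0.47 × 0.11 = 13.1835 → 13
= RGB(8, 13, 13)


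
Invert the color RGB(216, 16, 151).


Invert: (255-R, 255-G, 255-B)
R: 255-216 = 39
G: 255-16 = 239
B: 255-151 = 104
= RGB(39, 239, 104)


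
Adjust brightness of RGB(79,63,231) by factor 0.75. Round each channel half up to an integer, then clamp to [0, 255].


Multiply each channel by 0.75, round half up, clamp to [0, 255]
R: 79×0.75 = 59.25 → round → 59
G: 63×0.75 = 47.25 → round → 47
B: 231×0.75 = 173.25 → round → 173
= RGB(59, 47, 173)


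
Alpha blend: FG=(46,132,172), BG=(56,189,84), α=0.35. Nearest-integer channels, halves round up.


C = α×F + (1-α)×B, with 1-α = 0.65
R: 0.35×46 + 0.65×56 = 16.10 + 36.40 = 52.50 → 53
G: 0.35×132 + 0.65×189 = 46.20 + 122.85 = 169.05 → 169
B: 0.35×172 + 0.65×84 = 60.20 + 54.60 = 114.80 → 115
= RGB(53, 169, 115)


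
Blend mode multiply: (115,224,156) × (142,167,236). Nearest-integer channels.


Multiply: C = A×B/255, rounded to nearest integer
R: 115×142/255 = 16330/255 ≈ 64.039 → 64
G: 224×167/255 = 37408/255 ≈ 146.698 → 147
B: 156×236/255 = 36816/255 ≈ 144.376 → 144
= RGB(64, 147, 144)


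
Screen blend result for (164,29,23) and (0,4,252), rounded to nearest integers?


Screen: C = 255 - (255-A)×(255-B)/255, rounded to nearest integer
R: 255 - (255-164)×(255-0)/255 = 255 - 23205/255 ≈ 255 - 91.000 = 164.000 → 164
G: 255 - (255-29)×(255-4)/255 = 255 - 56726/255 ≈ 255 - 222.455 = 32.545 → 33
B: 255 - (255-23)×(255-252)/255 = 255 - 696/255 ≈ 255 - 2.729 = 252.271 → 252
= RGB(164, 33, 252)


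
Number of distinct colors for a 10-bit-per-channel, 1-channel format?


Total bits = 10 bits/channel × 1 channels = 10 bits
Distinct colors = 2^10
= 1,024 colors


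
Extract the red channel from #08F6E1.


Color: #08F6E1
R = 08 = 8
G = F6 = 246
B = E1 = 225
Red = 8


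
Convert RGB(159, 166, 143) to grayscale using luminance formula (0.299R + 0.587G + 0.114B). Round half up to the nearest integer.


Gray = 0.299×R + 0.587×G + 0.114×B
Gray = 0.299×159 + 0.587×166 + 0.114×143
Gray = 47.541 + 97.442 + 16.302
Gray = 161.285 → round half up → 161
Gray = 161


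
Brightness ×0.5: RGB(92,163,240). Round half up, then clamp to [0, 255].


Multiply each channel by 0.5, round half up, clamp to [0, 255]
R: 92×0.5 = 46
G: 163×0.5 = 81.5 → round → 82
B: 240×0.5 = 120
= RGB(46, 82, 120)


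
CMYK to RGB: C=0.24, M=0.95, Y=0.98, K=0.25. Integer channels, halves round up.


R = 255 × (1-C) × (1-K) = 255 × 0.76 × 0.75 = 145.35 → 145
G = 255 × (1-M) × (1-K) = 255 × 0.05 × 0.75 = 9.5625 → 10
B = 255 × (1-Y) × (1-K) = 255 × 0.02 × 0.75 = 3.825 → 4
= RGB(145, 10, 4)


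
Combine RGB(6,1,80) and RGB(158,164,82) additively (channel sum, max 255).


Additive: each channel = min(255, C₁+C₂)
R: 6+158 = 164 → 164
G: 1+164 = 165 → 165
B: 80+82 = 162 → 162
= RGB(164, 165, 162)


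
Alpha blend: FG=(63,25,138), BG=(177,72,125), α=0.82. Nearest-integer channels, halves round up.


C = α×F + (1-α)×B, with 1-α = 0.18
R: 0.82×63 + 0.18×177 = 51.66 + 31.86 = 83.52 → 84
G: 0.82×25 + 0.18×72 = 20.50 + 12.96 = 33.46 → 33
B: 0.82×138 + 0.18×125 = 113.16 + 22.50 = 135.66 → 136
= RGB(84, 33, 136)


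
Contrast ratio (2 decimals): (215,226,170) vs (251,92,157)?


Linearize each sRGB channel c=v/255: c/12.92 if c ≤ 0.04045 else ((c+0.055)/1.055)^2.4
L = 0.2126×R_lin + 0.7152×G_lin + 0.0722×B_lin
Color 1 (215,226,170):
  R=215: 215/255≈0.8431 > 0.04045 → ((0.8431+0.055)/1.055)^2.4 ≈ 0.67954
  G=226: 226/255≈0.8863 > 0.04045 → ((0.8863+0.055)/1.055)^2.4 ≈ 0.76052
  B=170: 170/255≈0.6667 > 0.04045 → ((0.6667+0.055)/1.055)^2.4 ≈ 0.40198
  L1 = 0.2126×0.67954 + 0.7152×0.76052 + 0.0722×0.40198 ≈ 0.71742
Color 2 (251,92,157):
  R=251: 251/255≈0.9843 > 0.04045 → ((0.9843+0.055)/1.055)^2.4 ≈ 0.96469
  G=92: 92/255≈0.3608 > 0.04045 → ((0.3608+0.055)/1.055)^2.4 ≈ 0.10702
  B=157: 157/255≈0.6157 > 0.04045 → ((0.6157+0.055)/1.055)^2.4 ≈ 0.33716
  L2 = 0.2126×0.96469 + 0.7152×0.10702 + 0.0722×0.33716 ≈ 0.30598
Lighter = 0.71742, Darker = 0.30598
Ratio = (L_lighter + 0.05) / (L_darker + 0.05)
Ratio = (0.71742 + 0.05) / (0.30598 + 0.05) = 0.76742 / 0.35598 ≈ 2.1558
Ratio ≈ 2.16:1


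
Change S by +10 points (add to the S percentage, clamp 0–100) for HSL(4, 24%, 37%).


Original S = 24%
Adjustment = +10 percentage points
New S = 24 + (10) = 34
Clamp to [0, 100] → 34
= HSL(4°, 34%, 37%)


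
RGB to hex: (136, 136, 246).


R = 136 → 88 (hex)
G = 136 → 88 (hex)
B = 246 → F6 (hex)
Hex = #8888F6


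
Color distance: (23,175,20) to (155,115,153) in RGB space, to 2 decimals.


d = √[(R₁-R₂)² + (G₁-G₂)² + (B₁-B₂)²]
d = √[(23-155)² + (175-115)² + (20-153)²]
d = √[17424 + 3600 + 17689]
d = √38713
d ≈ 196.76


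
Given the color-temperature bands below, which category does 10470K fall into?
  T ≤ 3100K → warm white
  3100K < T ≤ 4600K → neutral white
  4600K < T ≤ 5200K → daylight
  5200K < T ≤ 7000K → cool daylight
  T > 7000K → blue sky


Temperature: 10470K
10470K > 7000K → blue sky
Classification: blue sky


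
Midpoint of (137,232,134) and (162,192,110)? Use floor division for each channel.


Midpoint: each channel = ⌊(C₁+C₂)/2⌋
R: ⌊(137+162)/2⌋ = 149
G: ⌊(232+192)/2⌋ = 212
B: ⌊(134+110)/2⌋ = 122
= RGB(149, 212, 122)


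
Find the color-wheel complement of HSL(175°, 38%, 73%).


Complement = opposite side of color wheel = hue + 180°
H' = (175 + 180) mod 360 = 355°
S and L unchanged.
= HSL(355°, 38%, 73%)


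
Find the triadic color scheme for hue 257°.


Triadic: equally spaced at 120° intervals
H1 = 257°
H2 = (257 + 120) mod 360 = 17°
H3 = (257 + 240) mod 360 = 137°
Triadic = 257°, 17°, 137°


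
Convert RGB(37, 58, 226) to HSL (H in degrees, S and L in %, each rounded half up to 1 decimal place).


Normalize: R'=37/255≈0.1451, G'=58/255≈0.2275, B'=226/255≈0.8863
Max=226/255, Min=37/255, Δ=Max-Min=189/255
L = (Max+Min)/2 = (226+37)/510 = 263/510 = 0.51568… → L = 51.6%
L > 0.5 → S = Δ/(2-Max-Min) = 189/(510-226-37) = 189/247 = 0.76518… → S = 76.5%
(the 1/255 factors cancel in S and H, so raw channel differences can be used)
Max is B' → H = 60 × ((R-G)/Δ + 4) = 60 × ((37-58)/189 + 4)
  -21/189 + 4 = -0.1111… + 4 = 3.8888…
  H = 60 × 3.8888… = 233.333…° → H = 233.3°
= HSL(233.3°, 76.5%, 51.6%)


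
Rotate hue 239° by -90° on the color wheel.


New hue = (H + rotation) mod 360
New hue = (239 -90) mod 360
= 149 mod 360
= 149°


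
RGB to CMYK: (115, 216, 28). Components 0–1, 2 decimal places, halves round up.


R'=115/255≈0.4510, G'=216/255≈0.8471, B'=28/255≈0.1098
K = 1 - max(R',G',B') = 1 - 216/255 = 39/255 = 0.15294… → 0.15
(1-R'-K)/(1-K) simplifies to (max-R)/max with max = 216:
C = (216-115)/216 = 101/216 = 0.46759… → 0.47
M = (216-216)/216 = 0/216 = 0 → 0.00
Y = (216-28)/216 = 188/216 = 0.87037… → 0.87
= CMYK(0.47, 0.00, 0.87, 0.15)


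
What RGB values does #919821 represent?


91 → 145 (R)
98 → 152 (G)
21 → 33 (B)
= RGB(145, 152, 33)


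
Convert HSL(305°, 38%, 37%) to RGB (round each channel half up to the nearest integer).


H=305°, S=0.38, L=0.37
C = (1-|2L-1|)×S = (1-|-0.26|)×0.38 = 0.2812
H' = H/60 = 305/60 ≈ 5.0833; X = C×(1-|H' mod 2 - 1|) ≈ 0.2578
m = L - C/2 = 0.37 - 0.1406 = 0.2294
Sector ⌊H'⌋ = 5 → (R',G',B') = (0.2812, 0.0, ≈0.2578)
RGB = ((R'+m)×255, (G'+m)×255, (B'+m)×255) = (130.203, 58.497, 124.2275)
Round half up → RGB(130, 58, 124)


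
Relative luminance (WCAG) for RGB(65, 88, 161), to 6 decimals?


Linearize each channel (sRGB transfer function): c = v/255; c_lin = c/12.92 if c ≤ 0.04045, else ((c+0.055)/1.055)^2.4
  R: 65/255 ≈ 0.254902 > 0.04045 → ((0.254902+0.055)/1.055)^2.4 ≈ 0.052861
  G: 88/255 ≈ 0.345098 > 0.04045 → ((0.345098+0.055)/1.055)^2.4 ≈ 0.097587
  B: 161/255 ≈ 0.631373 > 0.04045 → ((0.631373+0.055)/1.055)^2.4 ≈ 0.356400
R_lin = 0.052861, G_lin = 0.097587, B_lin = 0.356400
L = 0.2126×R + 0.7152×G + 0.0722×B
L = 0.2126×0.052861 + 0.7152×0.097587 + 0.0722×0.356400
L ≈ 0.106765


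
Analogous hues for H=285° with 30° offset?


Base hue: 285°
Left analog: (285 - 30) mod 360 = 255°
Right analog: (285 + 30) mod 360 = 315°
Analogous hues = 255° and 315°


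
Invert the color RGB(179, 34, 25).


Invert: (255-R, 255-G, 255-B)
R: 255-179 = 76
G: 255-34 = 221
B: 255-25 = 230
= RGB(76, 221, 230)


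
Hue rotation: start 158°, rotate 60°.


New hue = (H + rotation) mod 360
New hue = (158 + 60) mod 360
= 218 mod 360
= 218°


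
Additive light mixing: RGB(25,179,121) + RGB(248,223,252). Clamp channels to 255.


Additive: each channel = min(255, C₁+C₂)
R: 25+248 = 273 → 255
G: 179+223 = 402 → 255
B: 121+252 = 373 → 255
= RGB(255, 255, 255)


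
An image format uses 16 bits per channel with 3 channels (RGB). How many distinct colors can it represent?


Total bits = 16 bits/channel × 3 channels = 48 bits
Distinct colors = 2^48
= 281,474,976,710,656 colors


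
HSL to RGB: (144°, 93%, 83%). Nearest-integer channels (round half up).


H=144°, S=0.93, L=0.83
C = (1-|2L-1|)×S = (1-|0.66|)×0.93 = 0.3162
H' = H/60 = 144/60 ≈ 2.4000; X = C×(1-|H' mod 2 - 1|) = 0.12648
m = L - C/2 = 0.83 - 0.1581 = 0.6719
Sector ⌊H'⌋ = 2 → (R',G',B') = (0.0, 0.3162, 0.12648)
RGB = ((R'+m)×255, (G'+m)×255, (B'+m)×255) = (171.3345, 251.9655, 203.5869)
Round half up → RGB(171, 252, 204)


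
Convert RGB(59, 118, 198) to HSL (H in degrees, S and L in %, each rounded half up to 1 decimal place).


Normalize: R'=59/255≈0.2314, G'=118/255≈0.4627, B'=198/255≈0.7765
Max=198/255, Min=59/255, Δ=Max-Min=139/255
L = (Max+Min)/2 = (198+59)/510 = 257/510 = 0.50392… → L = 50.4%
L > 0.5 → S = Δ/(2-Max-Min) = 139/(510-198-59) = 139/253 = 0.54940… → S = 54.9%
(the 1/255 factors cancel in S and H, so raw channel differences can be used)
Max is B' → H = 60 × ((R-G)/Δ + 4) = 60 × ((59-118)/139 + 4)
  -59/139 + 4 = -0.4244… + 4 = 3.5755…
  H = 60 × 3.5755… = 214.532…° → H = 214.5°
= HSL(214.5°, 54.9%, 50.4%)


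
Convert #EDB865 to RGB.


ED → 237 (R)
B8 → 184 (G)
65 → 101 (B)
= RGB(237, 184, 101)


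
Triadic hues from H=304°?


Triadic: equally spaced at 120° intervals
H1 = 304°
H2 = (304 + 120) mod 360 = 64°
H3 = (304 + 240) mod 360 = 184°
Triadic = 304°, 64°, 184°


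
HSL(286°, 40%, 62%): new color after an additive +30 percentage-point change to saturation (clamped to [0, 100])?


Original S = 40%
Adjustment = +30 percentage points
New S = 40 + (30) = 70
Clamp to [0, 100] → 70
= HSL(286°, 70%, 62%)


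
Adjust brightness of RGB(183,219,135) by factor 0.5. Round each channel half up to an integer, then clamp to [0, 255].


Multiply each channel by 0.5, round half up, clamp to [0, 255]
R: 183×0.5 = 91.5 → round → 92
G: 219×0.5 = 109.5 → round → 110
B: 135×0.5 = 67.5 → round → 68
= RGB(92, 110, 68)


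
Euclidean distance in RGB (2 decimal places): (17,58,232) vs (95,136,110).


d = √[(R₁-R₂)² + (G₁-G₂)² + (B₁-B₂)²]
d = √[(17-95)² + (58-136)² + (232-110)²]
d = √[6084 + 6084 + 14884]
d = √27052
d ≈ 164.47


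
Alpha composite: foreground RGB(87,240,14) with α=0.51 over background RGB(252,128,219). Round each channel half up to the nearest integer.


C = α×F + (1-α)×B, with 1-α = 0.49
R: 0.51×87 + 0.49×252 = 44.37 + 123.48 = 167.85 → 168
G: 0.51×240 + 0.49×128 = 122.40 + 62.72 = 185.12 → 185
B: 0.51×14 + 0.49×219 = 7.14 + 107.31 = 114.45 → 114
= RGB(168, 185, 114)


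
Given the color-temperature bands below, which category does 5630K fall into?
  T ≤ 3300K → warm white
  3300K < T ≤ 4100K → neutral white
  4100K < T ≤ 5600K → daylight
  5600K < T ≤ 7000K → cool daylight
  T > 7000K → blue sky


Temperature: 5630K
5600K < 5630K ≤ 7000K → cool daylight
Classification: cool daylight


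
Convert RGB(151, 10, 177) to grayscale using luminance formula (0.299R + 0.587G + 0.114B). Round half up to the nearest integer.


Gray = 0.299×R + 0.587×G + 0.114×B
Gray = 0.299×151 + 0.587×10 + 0.114×177
Gray = 45.149 + 5.870 + 20.178
Gray = 71.197 → round half up → 71
Gray = 71


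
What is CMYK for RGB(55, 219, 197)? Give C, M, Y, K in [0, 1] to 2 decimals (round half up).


R'=55/255≈0.2157, G'=219/255≈0.8588, B'=197/255≈0.7725
K = 1 - max(R',G',B') = 1 - 219/255 = 36/255 = 0.14117… → 0.14
(1-R'-K)/(1-K) simplifies to (max-R)/max with max = 219:
C = (219-55)/219 = 164/219 = 0.74885… → 0.75
M = (219-219)/219 = 0/219 = 0 → 0.00
Y = (219-197)/219 = 22/219 = 0.10045… → 0.10
= CMYK(0.75, 0.00, 0.10, 0.14)


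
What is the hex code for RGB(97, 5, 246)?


R = 97 → 61 (hex)
G = 5 → 05 (hex)
B = 246 → F6 (hex)
Hex = #6105F6


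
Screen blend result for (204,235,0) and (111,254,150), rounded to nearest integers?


Screen: C = 255 - (255-A)×(255-B)/255, rounded to nearest integer
R: 255 - (255-204)×(255-111)/255 = 255 - 7344/255 ≈ 255 - 28.800 = 226.200 → 226
G: 255 - (255-235)×(255-254)/255 = 255 - 20/255 ≈ 255 - 0.078 = 254.922 → 255
B: 255 - (255-0)×(255-150)/255 = 255 - 26775/255 ≈ 255 - 105.000 = 150.000 → 150
= RGB(226, 255, 150)


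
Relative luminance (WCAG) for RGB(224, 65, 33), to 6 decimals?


Linearize each channel (sRGB transfer function): c = v/255; c_lin = c/12.92 if c ≤ 0.04045, else ((c+0.055)/1.055)^2.4
  R: 224/255 ≈ 0.878431 > 0.04045 → ((0.878431+0.055)/1.055)^2.4 ≈ 0.745404
  G: 65/255 ≈ 0.254902 > 0.04045 → ((0.254902+0.055)/1.055)^2.4 ≈ 0.052861
  B: 33/255 ≈ 0.129412 > 0.04045 → ((0.129412+0.055)/1.055)^2.4 ≈ 0.015209
R_lin = 0.745404, G_lin = 0.052861, B_lin = 0.015209
L = 0.2126×R + 0.7152×G + 0.0722×B
L = 0.2126×0.745404 + 0.7152×0.052861 + 0.0722×0.015209
L ≈ 0.197377


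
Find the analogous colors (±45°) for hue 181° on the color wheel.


Base hue: 181°
Left analog: (181 - 45) mod 360 = 136°
Right analog: (181 + 45) mod 360 = 226°
Analogous hues = 136° and 226°


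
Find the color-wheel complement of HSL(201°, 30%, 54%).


Complement = opposite side of color wheel = hue + 180°
H' = (201 + 180) mod 360 = 21°
S and L unchanged.
= HSL(21°, 30%, 54%)


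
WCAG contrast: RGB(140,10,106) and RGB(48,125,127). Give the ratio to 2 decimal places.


Linearize each sRGB channel c=v/255: c/12.92 if c ≤ 0.04045 else ((c+0.055)/1.055)^2.4
L = 0.2126×R_lin + 0.7152×G_lin + 0.0722×B_lin
Color 1 (140,10,106):
  R=140: 140/255≈0.5490 > 0.04045 → ((0.5490+0.055)/1.055)^2.4 ≈ 0.26225
  G=10: 10/255≈0.0392 ≤ 0.04045 → 0.0392/12.92 ≈ 0.00304
  B=106: 106/255≈0.4157 > 0.04045 → ((0.4157+0.055)/1.055)^2.4 ≈ 0.14413
  L1 = 0.2126×0.26225 + 0.7152×0.00304 + 0.0722×0.14413 ≈ 0.06833
Color 2 (48,125,127):
  R=48: 48/255≈0.1882 > 0.04045 → ((0.1882+0.055)/1.055)^2.4 ≈ 0.02956
  G=125: 125/255≈0.4902 > 0.04045 → ((0.4902+0.055)/1.055)^2.4 ≈ 0.20508
  B=127: 127/255≈0.4980 > 0.04045 → ((0.4980+0.055)/1.055)^2.4 ≈ 0.21223
  L2 = 0.2126×0.02956 + 0.7152×0.20508 + 0.0722×0.21223 ≈ 0.16828
Lighter = 0.16828, Darker = 0.06833
Ratio = (L_lighter + 0.05) / (L_darker + 0.05)
Ratio = (0.16828 + 0.05) / (0.06833 + 0.05) = 0.21828 / 0.11833 ≈ 1.8446
Ratio ≈ 1.84:1


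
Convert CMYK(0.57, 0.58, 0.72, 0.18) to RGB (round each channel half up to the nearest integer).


R = 255 × (1-C) × (1-K) = 255 × 0.43 × 0.82 = 89.913 → 90
G = 255 × (1-M) × (1-K) = 255 × 0.42 × 0.82 = 87.822 → 88
B = 255 × (1-Y) × (1-K) = 255 × 0.28 × 0.82 = 58.548 → 59
= RGB(90, 88, 59)


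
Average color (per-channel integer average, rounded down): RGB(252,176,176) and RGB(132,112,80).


Midpoint: each channel = ⌊(C₁+C₂)/2⌋
R: ⌊(252+132)/2⌋ = 192
G: ⌊(176+112)/2⌋ = 144
B: ⌊(176+80)/2⌋ = 128
= RGB(192, 144, 128)


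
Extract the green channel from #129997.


Color: #129997
R = 12 = 18
G = 99 = 153
B = 97 = 151
Green = 153


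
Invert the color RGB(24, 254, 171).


Invert: (255-R, 255-G, 255-B)
R: 255-24 = 231
G: 255-254 = 1
B: 255-171 = 84
= RGB(231, 1, 84)


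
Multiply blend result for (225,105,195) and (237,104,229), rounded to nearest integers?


Multiply: C = A×B/255, rounded to nearest integer
R: 225×237/255 = 53325/255 ≈ 209.118 → 209
G: 105×104/255 = 10920/255 ≈ 42.824 → 43
B: 195×229/255 = 44655/255 ≈ 175.118 → 175
= RGB(209, 43, 175)


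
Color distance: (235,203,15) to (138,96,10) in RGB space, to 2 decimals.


d = √[(R₁-R₂)² + (G₁-G₂)² + (B₁-B₂)²]
d = √[(235-138)² + (203-96)² + (15-10)²]
d = √[9409 + 11449 + 25]
d = √20883
d ≈ 144.51


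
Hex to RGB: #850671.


85 → 133 (R)
06 → 6 (G)
71 → 113 (B)
= RGB(133, 6, 113)


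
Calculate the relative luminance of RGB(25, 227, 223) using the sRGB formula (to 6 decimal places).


Linearize each channel (sRGB transfer function): c = v/255; c_lin = c/12.92 if c ≤ 0.04045, else ((c+0.055)/1.055)^2.4
  R: 25/255 ≈ 0.098039 > 0.04045 → ((0.098039+0.055)/1.055)^2.4 ≈ 0.009721
  G: 227/255 ≈ 0.890196 > 0.04045 → ((0.890196+0.055)/1.055)^2.4 ≈ 0.768151
  B: 223/255 ≈ 0.874510 > 0.04045 → ((0.874510+0.055)/1.055)^2.4 ≈ 0.737910
R_lin = 0.009721, G_lin = 0.768151, B_lin = 0.737910
L = 0.2126×R + 0.7152×G + 0.0722×B
L = 0.2126×0.009721 + 0.7152×0.768151 + 0.0722×0.737910
L ≈ 0.604726


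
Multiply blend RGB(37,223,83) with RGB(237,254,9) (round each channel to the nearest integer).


Multiply: C = A×B/255, rounded to nearest integer
R: 37×237/255 = 8769/255 ≈ 34.388 → 34
G: 223×254/255 = 56642/255 ≈ 222.125 → 222
B: 83×9/255 = 747/255 ≈ 2.929 → 3
= RGB(34, 222, 3)


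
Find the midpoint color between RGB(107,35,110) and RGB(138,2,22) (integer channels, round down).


Midpoint: each channel = ⌊(C₁+C₂)/2⌋
R: ⌊(107+138)/2⌋ = 122
G: ⌊(35+2)/2⌋ = 18
B: ⌊(110+22)/2⌋ = 66
= RGB(122, 18, 66)


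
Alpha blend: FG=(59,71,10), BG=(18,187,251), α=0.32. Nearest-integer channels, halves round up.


C = α×F + (1-α)×B, with 1-α = 0.68
R: 0.32×59 + 0.68×18 = 18.88 + 12.24 = 31.12 → 31
G: 0.32×71 + 0.68×187 = 22.72 + 127.16 = 149.88 → 150
B: 0.32×10 + 0.68×251 = 3.20 + 170.68 = 173.88 → 174
= RGB(31, 150, 174)


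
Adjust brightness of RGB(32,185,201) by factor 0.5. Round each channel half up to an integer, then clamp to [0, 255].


Multiply each channel by 0.5, round half up, clamp to [0, 255]
R: 32×0.5 = 16
G: 185×0.5 = 92.5 → round → 93
B: 201×0.5 = 100.5 → round → 101
= RGB(16, 93, 101)


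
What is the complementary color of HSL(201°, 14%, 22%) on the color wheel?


Complement = opposite side of color wheel = hue + 180°
H' = (201 + 180) mod 360 = 21°
S and L unchanged.
= HSL(21°, 14%, 22%)


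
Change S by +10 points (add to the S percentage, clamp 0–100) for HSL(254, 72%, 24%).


Original S = 72%
Adjustment = +10 percentage points
New S = 72 + (10) = 82
Clamp to [0, 100] → 82
= HSL(254°, 82%, 24%)


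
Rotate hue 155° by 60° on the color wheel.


New hue = (H + rotation) mod 360
New hue = (155 + 60) mod 360
= 215 mod 360
= 215°


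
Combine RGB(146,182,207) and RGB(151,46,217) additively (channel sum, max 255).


Additive: each channel = min(255, C₁+C₂)
R: 146+151 = 297 → 255
G: 182+46 = 228 → 228
B: 207+217 = 424 → 255
= RGB(255, 228, 255)


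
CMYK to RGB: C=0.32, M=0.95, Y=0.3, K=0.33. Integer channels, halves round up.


R = 255 × (1-C) × (1-K) = 255 × 0.68 × 0.67 = 116.178 → 116
G = 255 × (1-M) × (1-K) = 255 × 0.05 × 0.67 = 8.5425 → 9
B = 255 × (1-Y) × (1-K) = 255 × 0.70 × 0.67 = 119.595 → 120
= RGB(116, 9, 120)


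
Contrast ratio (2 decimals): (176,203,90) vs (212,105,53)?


Linearize each sRGB channel c=v/255: c/12.92 if c ≤ 0.04045 else ((c+0.055)/1.055)^2.4
L = 0.2126×R_lin + 0.7152×G_lin + 0.0722×B_lin
Color 1 (176,203,90):
  R=176: 176/255≈0.6902 > 0.04045 → ((0.6902+0.055)/1.055)^2.4 ≈ 0.43415
  G=203: 203/255≈0.7961 > 0.04045 → ((0.7961+0.055)/1.055)^2.4 ≈ 0.59720
  B=90: 90/255≈0.3529 > 0.04045 → ((0.3529+0.055)/1.055)^2.4 ≈ 0.10224
  L1 = 0.2126×0.43415 + 0.7152×0.59720 + 0.0722×0.10224 ≈ 0.52680
Color 2 (212,105,53):
  R=212: 212/255≈0.8314 > 0.04045 → ((0.8314+0.055)/1.055)^2.4 ≈ 0.65837
  G=105: 105/255≈0.4118 > 0.04045 → ((0.4118+0.055)/1.055)^2.4 ≈ 0.14126
  B=53: 53/255≈0.2078 > 0.04045 → ((0.2078+0.055)/1.055)^2.4 ≈ 0.03560
  L2 = 0.2126×0.65837 + 0.7152×0.14126 + 0.0722×0.03560 ≈ 0.24357
Lighter = 0.52680, Darker = 0.24357
Ratio = (L_lighter + 0.05) / (L_darker + 0.05)
Ratio = (0.52680 + 0.05) / (0.24357 + 0.05) = 0.57680 / 0.29357 ≈ 1.9648
Ratio ≈ 1.96:1


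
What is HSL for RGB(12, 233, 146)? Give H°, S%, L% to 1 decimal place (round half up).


Normalize: R'=12/255≈0.0471, G'=233/255≈0.9137, B'=146/255≈0.5725
Max=233/255, Min=12/255, Δ=Max-Min=221/255
L = (Max+Min)/2 = (233+12)/510 = 245/510 = 0.48039… → L = 48.0%
L ≤ 0.5 → S = Δ/(Max+Min) = 221/(233+12) = 221/245 = 0.90204… → S = 90.2%
(the 1/255 factors cancel in S and H, so raw channel differences can be used)
Max is G' → H = 60 × ((B-R)/Δ + 2) = 60 × ((146-12)/221 + 2)
  134/221 + 2 = 0.6063… + 2 = 2.6063…
  H = 60 × 2.6063… = 156.380…° → H = 156.4°
= HSL(156.4°, 90.2%, 48.0%)


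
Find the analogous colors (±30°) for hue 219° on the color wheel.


Base hue: 219°
Left analog: (219 - 30) mod 360 = 189°
Right analog: (219 + 30) mod 360 = 249°
Analogous hues = 189° and 249°


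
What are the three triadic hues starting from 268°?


Triadic: equally spaced at 120° intervals
H1 = 268°
H2 = (268 + 120) mod 360 = 28°
H3 = (268 + 240) mod 360 = 148°
Triadic = 268°, 28°, 148°


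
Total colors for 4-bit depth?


Colors = 2^bits = 2^4
= 16 colors


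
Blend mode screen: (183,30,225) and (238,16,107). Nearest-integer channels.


Screen: C = 255 - (255-A)×(255-B)/255, rounded to nearest integer
R: 255 - (255-183)×(255-238)/255 = 255 - 1224/255 ≈ 255 - 4.800 = 250.200 → 250
G: 255 - (255-30)×(255-16)/255 = 255 - 53775/255 ≈ 255 - 210.882 = 44.118 → 44
B: 255 - (255-225)×(255-107)/255 = 255 - 4440/255 ≈ 255 - 17.412 = 237.588 → 238
= RGB(250, 44, 238)


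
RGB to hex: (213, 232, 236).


R = 213 → D5 (hex)
G = 232 → E8 (hex)
B = 236 → EC (hex)
Hex = #D5E8EC


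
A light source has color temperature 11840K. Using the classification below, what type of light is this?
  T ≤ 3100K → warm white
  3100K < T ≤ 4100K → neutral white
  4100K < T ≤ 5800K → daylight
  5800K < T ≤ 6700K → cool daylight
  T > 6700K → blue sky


Temperature: 11840K
11840K > 6700K → blue sky
Classification: blue sky


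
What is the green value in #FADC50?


Color: #FADC50
R = FA = 250
G = DC = 220
B = 50 = 80
Green = 220


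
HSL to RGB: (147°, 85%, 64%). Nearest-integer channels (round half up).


H=147°, S=0.85, L=0.64
C = (1-|2L-1|)×S = (1-|0.28|)×0.85 = 0.612
H' = H/60 = 147/60 ≈ 2.4500; X = C×(1-|H' mod 2 - 1|) = 0.2754
m = L - C/2 = 0.64 - 0.306 = 0.334
Sector ⌊H'⌋ = 2 → (R',G',B') = (0.0, 0.612, 0.2754)
RGB = ((R'+m)×255, (G'+m)×255, (B'+m)×255) = (85.17, 241.23, 155.397)
Round half up → RGB(85, 241, 155)


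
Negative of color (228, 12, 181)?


Invert: (255-R, 255-G, 255-B)
R: 255-228 = 27
G: 255-12 = 243
B: 255-181 = 74
= RGB(27, 243, 74)


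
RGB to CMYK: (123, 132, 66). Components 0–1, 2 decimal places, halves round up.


R'=123/255≈0.4824, G'=132/255≈0.5176, B'=66/255≈0.2588
K = 1 - max(R',G',B') = 1 - 132/255 = 123/255 = 0.48235… → 0.48
(1-R'-K)/(1-K) simplifies to (max-R)/max with max = 132:
C = (132-123)/132 = 9/132 = 0.06818… → 0.07
M = (132-132)/132 = 0/132 = 0 → 0.00
Y = (132-66)/132 = 66/132 = 0.5 → 0.50
= CMYK(0.07, 0.00, 0.50, 0.48)


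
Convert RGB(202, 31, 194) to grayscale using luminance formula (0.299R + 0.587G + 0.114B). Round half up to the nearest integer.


Gray = 0.299×R + 0.587×G + 0.114×B
Gray = 0.299×202 + 0.587×31 + 0.114×194
Gray = 60.398 + 18.197 + 22.116
Gray = 100.711 → round half up → 101
Gray = 101


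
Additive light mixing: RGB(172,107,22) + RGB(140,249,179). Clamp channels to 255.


Additive: each channel = min(255, C₁+C₂)
R: 172+140 = 312 → 255
G: 107+249 = 356 → 255
B: 22+179 = 201 → 201
= RGB(255, 255, 201)


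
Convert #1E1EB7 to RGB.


1E → 30 (R)
1E → 30 (G)
B7 → 183 (B)
= RGB(30, 30, 183)


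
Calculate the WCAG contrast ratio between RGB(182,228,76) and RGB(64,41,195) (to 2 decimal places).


Linearize each sRGB channel c=v/255: c/12.92 if c ≤ 0.04045 else ((c+0.055)/1.055)^2.4
L = 0.2126×R_lin + 0.7152×G_lin + 0.0722×B_lin
Color 1 (182,228,76):
  R=182: 182/255≈0.7137 > 0.04045 → ((0.7137+0.055)/1.055)^2.4 ≈ 0.46778
  G=228: 228/255≈0.8941 > 0.04045 → ((0.8941+0.055)/1.055)^2.4 ≈ 0.77582
  B=76: 76/255≈0.2980 > 0.04045 → ((0.2980+0.055)/1.055)^2.4 ≈ 0.07227
  L1 = 0.2126×0.46778 + 0.7152×0.77582 + 0.0722×0.07227 ≈ 0.65954
Color 2 (64,41,195):
  R=64: 64/255≈0.2510 > 0.04045 → ((0.2510+0.055)/1.055)^2.4 ≈ 0.05127
  G=41: 41/255≈0.1608 > 0.04045 → ((0.1608+0.055)/1.055)^2.4 ≈ 0.02217
  B=195: 195/255≈0.7647 > 0.04045 → ((0.7647+0.055)/1.055)^2.4 ≈ 0.54572
  L2 = 0.2126×0.05127 + 0.7152×0.02217 + 0.0722×0.54572 ≈ 0.06616
Lighter = 0.65954, Darker = 0.06616
Ratio = (L_lighter + 0.05) / (L_darker + 0.05)
Ratio = (0.65954 + 0.05) / (0.06616 + 0.05) = 0.70954 / 0.11616 ≈ 6.1083
Ratio ≈ 6.11:1


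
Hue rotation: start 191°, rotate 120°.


New hue = (H + rotation) mod 360
New hue = (191 + 120) mod 360
= 311 mod 360
= 311°


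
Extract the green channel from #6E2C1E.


Color: #6E2C1E
R = 6E = 110
G = 2C = 44
B = 1E = 30
Green = 44


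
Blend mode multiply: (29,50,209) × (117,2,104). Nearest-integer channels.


Multiply: C = A×B/255, rounded to nearest integer
R: 29×117/255 = 3393/255 ≈ 13.306 → 13
G: 50×2/255 = 100/255 ≈ 0.392 → 0
B: 209×104/255 = 21736/255 ≈ 85.239 → 85
= RGB(13, 0, 85)


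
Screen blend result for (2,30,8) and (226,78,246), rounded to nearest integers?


Screen: C = 255 - (255-A)×(255-B)/255, rounded to nearest integer
R: 255 - (255-2)×(255-226)/255 = 255 - 7337/255 ≈ 255 - 28.773 = 226.227 → 226
G: 255 - (255-30)×(255-78)/255 = 255 - 39825/255 ≈ 255 - 156.176 = 98.824 → 99
B: 255 - (255-8)×(255-246)/255 = 255 - 2223/255 ≈ 255 - 8.718 = 246.282 → 246
= RGB(226, 99, 246)


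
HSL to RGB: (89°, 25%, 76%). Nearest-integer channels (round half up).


H=89°, S=0.25, L=0.76
C = (1-|2L-1|)×S = (1-|0.52|)×0.25 = 0.12
H' = H/60 = 89/60 ≈ 1.4833; X = C×(1-|H' mod 2 - 1|) = 0.062
m = L - C/2 = 0.76 - 0.06 = 0.7
Sector ⌊H'⌋ = 1 → (R',G',B') = (0.062, 0.12, 0.0)
RGB = ((R'+m)×255, (G'+m)×255, (B'+m)×255) = (194.31, 209.1, 178.5)
Round half up → RGB(194, 209, 179)


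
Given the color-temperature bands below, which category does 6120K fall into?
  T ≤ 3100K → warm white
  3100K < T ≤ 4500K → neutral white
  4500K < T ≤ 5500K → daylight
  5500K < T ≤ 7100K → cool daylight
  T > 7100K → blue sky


Temperature: 6120K
5500K < 6120K ≤ 7100K → cool daylight
Classification: cool daylight


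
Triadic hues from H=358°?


Triadic: equally spaced at 120° intervals
H1 = 358°
H2 = (358 + 120) mod 360 = 118°
H3 = (358 + 240) mod 360 = 238°
Triadic = 358°, 118°, 238°


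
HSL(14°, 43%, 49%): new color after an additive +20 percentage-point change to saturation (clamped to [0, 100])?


Original S = 43%
Adjustment = +20 percentage points
New S = 43 + (20) = 63
Clamp to [0, 100] → 63
= HSL(14°, 63%, 49%)


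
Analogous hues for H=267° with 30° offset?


Base hue: 267°
Left analog: (267 - 30) mod 360 = 237°
Right analog: (267 + 30) mod 360 = 297°
Analogous hues = 237° and 297°


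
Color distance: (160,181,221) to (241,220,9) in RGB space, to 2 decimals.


d = √[(R₁-R₂)² + (G₁-G₂)² + (B₁-B₂)²]
d = √[(160-241)² + (181-220)² + (221-9)²]
d = √[6561 + 1521 + 44944]
d = √53026
d ≈ 230.27
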